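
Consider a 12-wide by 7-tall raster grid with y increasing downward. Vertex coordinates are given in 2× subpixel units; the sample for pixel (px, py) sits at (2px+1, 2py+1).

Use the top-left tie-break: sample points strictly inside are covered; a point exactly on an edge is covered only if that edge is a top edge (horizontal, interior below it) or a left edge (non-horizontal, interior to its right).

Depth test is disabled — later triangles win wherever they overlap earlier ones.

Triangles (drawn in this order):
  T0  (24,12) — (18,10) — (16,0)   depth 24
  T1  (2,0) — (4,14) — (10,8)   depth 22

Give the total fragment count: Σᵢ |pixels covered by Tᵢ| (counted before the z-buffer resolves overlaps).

T0:
  2·area = 56
  edge (24, 12)→(18, 10): d=(-6,-2) top-left  bias=+0
  edge (18, 10)→(16, 0): d=(-2,-10) top-left  bias=+0
  edge (16, 0)→(24, 12): d=(8,12) right/bottom  bias=-1
    (8,1)@(17, 3): e=[40,4,12] → X
    (9,1)@(19, 3): e=[44,24,-12] → .
    (1,2)@(3, 5): e=[0,-140,196] → .  [on edge]
    (8,2)@(17, 5): e=[28,0,28] → X  [on edge]
    (9,2)@(19, 5): e=[32,20,4] → X
    (10,2)@(21, 5): e=[36,40,-20] → .
    (4,3)@(9, 7): e=[0,-84,140] → .  [on edge]
    (8,3)@(17, 7): e=[16,-4,44] → .
    (9,3)@(19, 7): e=[20,16,20] → X
    (10,3)@(21, 7): e=[24,36,-4] → .
    (7,4)@(15, 9): e=[0,-28,84] → .  [on edge]
    (9,4)@(19, 9): e=[8,12,36] → X
    (10,5)@(21, 11): e=[0,28,28] → X  [on edge]
  covered (8 px):
    . . . . . . . . . . . .
    . . . . . . . . X . . .
    . . . . . . . . X X . .
    . . . . . . . . . X . .
    . . . . . . . . . X X .
    . . . . . . . . . . X X
    . . . . . . . . . . . .
T1:
  2·area = 96  (B↔C swapped to make it positive)
  edge (2, 0)→(10, 8): d=(8,8) right/bottom  bias=-1
  edge (10, 8)→(4, 14): d=(-6,6) right/bottom  bias=-1
  edge (4, 14)→(2, 0): d=(-2,-14) top-left  bias=+0
    (1,0)@(3, 1): e=[0,84,12] → .  [on edge]
    (8,0)@(17, 1): e=[-112,0,208] → .  [on edge]
    (1,1)@(3, 3): e=[16,72,8] → X
    (2,1)@(5, 3): e=[0,60,36] → .  [on edge]
    (7,1)@(15, 3): e=[-80,0,176] → .  [on edge]
    (1,2)@(3, 5): e=[32,60,4] → X
    (2,2)@(5, 5): e=[16,48,32] → X
    (3,2)@(7, 5): e=[0,36,60] → .  [on edge]
    (6,2)@(13, 5): e=[-48,0,144] → .  [on edge]
    (1,3)@(3, 7): e=[48,48,0] → X  [on edge]
    (3,3)@(7, 7): e=[16,24,56] → X
    (4,3)@(9, 7): e=[0,12,84] → .  [on edge]
    (5,3)@(11, 7): e=[-16,0,112] → .  [on edge]
    (4,4)@(9, 9): e=[16,0,80] → .  [on edge]
    (5,4)@(11, 9): e=[0,-12,108] → .  [on edge]
    (3,5)@(7, 11): e=[48,0,48] → .  [on edge]
    (6,5)@(13, 11): e=[0,-36,132] → .  [on edge]
    (2,6)@(5, 13): e=[80,0,16] → .  [on edge]
    (7,6)@(15, 13): e=[0,-60,156] → .  [on edge]
  covered (9 px):
    . . . . . . . . . . . .
    . X . . . . . . . . . .
    . X X . . . . . . . . .
    . X X X . . . . . . . .
    . . X X . . . . . . . .
    . . X . . . . . . . . .
    . . . . . . . . . . . .

Result: 17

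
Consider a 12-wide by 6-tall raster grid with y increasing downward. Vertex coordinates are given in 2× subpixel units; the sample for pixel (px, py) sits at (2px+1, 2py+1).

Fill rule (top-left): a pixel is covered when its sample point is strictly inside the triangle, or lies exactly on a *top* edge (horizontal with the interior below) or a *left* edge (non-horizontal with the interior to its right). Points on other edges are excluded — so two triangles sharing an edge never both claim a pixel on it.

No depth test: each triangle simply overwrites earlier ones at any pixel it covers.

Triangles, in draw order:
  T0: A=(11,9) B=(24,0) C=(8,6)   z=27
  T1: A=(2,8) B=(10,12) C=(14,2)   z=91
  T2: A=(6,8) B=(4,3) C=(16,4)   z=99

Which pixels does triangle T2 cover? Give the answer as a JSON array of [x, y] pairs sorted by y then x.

T0:
  2·area = 66  (B↔C swapped to make it positive)
  edge (11, 9)→(8, 6): d=(-3,-3) top-left  bias=+0
  edge (8, 6)→(24, 0): d=(16,-6) top-left  bias=+0
  edge (24, 0)→(11, 9): d=(-13,9) right/bottom  bias=-1
    (1,0)@(3, 1): e=[0,-110,176] → ·  [on edge]
    (2,1)@(5, 3): e=[0,-66,132] → ·  [on edge]
    (8,1)@(17, 3): e=[36,6,24] → █
    (9,1)@(19, 3): e=[42,18,6] → █
    (10,1)@(21, 3): e=[48,30,-12] → ·
    (3,2)@(7, 5): e=[0,-22,88] → ·  [on edge]
    (5,2)@(11, 5): e=[12,2,52] → █
    (6,2)@(13, 5): e=[18,14,34] → █
    (7,2)@(15, 5): e=[24,26,16] → █
    (8,2)@(17, 5): e=[30,38,-2] → ·
    (9,2)@(19, 5): e=[36,50,-20] → ·
    (4,3)@(9, 7): e=[0,22,44] → █  [on edge]
    (5,4)@(11, 9): e=[0,66,0] → ·  [on edge]
    (6,5)@(13, 11): e=[0,110,-44] → ·  [on edge]
  covered (8 px):
    · · · · · · · · · · · ·
    · · · · · · · · █ █ · ·
    · · · · · █ █ █ · · · ·
    · · · · █ █ █ · · · · ·
    · · · · · · · · · · · ·
    · · · · · · · · · · · ·
T1:
  2·area = 96  (B↔C swapped to make it positive)
  edge (2, 8)→(14, 2): d=(12,-6) top-left  bias=+0
  edge (14, 2)→(10, 12): d=(-4,10) right/bottom  bias=-1
  edge (10, 12)→(2, 8): d=(-8,-4) top-left  bias=+0
    (6,1)@(13, 3): e=[6,6,84] → █
    (7,1)@(15, 3): e=[18,-14,92] → ·
    (4,2)@(9, 5): e=[6,38,52] → █
    (5,2)@(11, 5): e=[18,18,60] → █
    (6,2)@(13, 5): e=[30,-2,68] → ·
    (2,3)@(5, 7): e=[6,70,20] → █
    (3,3)@(7, 7): e=[18,50,28] → █
    (6,3)@(13, 7): e=[54,-10,52] → ·
    (2,4)@(5, 9): e=[30,62,4] → █
    (6,4)@(13, 9): e=[78,-18,36] → ·
    (2,5)@(5, 11): e=[54,54,-12] → ·
    (3,5)@(7, 11): e=[66,34,-4] → ·
  covered (12 px):
    · · · · · · · · · · · ·
    · · · · · · █ · · · · ·
    · · · · █ █ · · · · · ·
    · · █ █ █ █ · · · · · ·
    · · █ █ █ █ · · · · · ·
    · · · · █ · · · · · · ·
T2:
  2·area = 58
  edge (6, 8)→(4, 3): d=(-2,-5) top-left  bias=+0
  edge (4, 3)→(16, 4): d=(12,1) right/bottom  bias=-1
  edge (16, 4)→(6, 8): d=(-10,4) right/bottom  bias=-1
    (2,2)@(5, 5): e=[1,23,34] → █
    (3,2)@(7, 5): e=[11,21,26] → █
    (4,2)@(9, 5): e=[21,19,18] → █
    (5,2)@(11, 5): e=[31,17,10] → █
    (6,2)@(13, 5): e=[41,15,2] → █
    (7,2)@(15, 5): e=[51,13,-6] → ·
    (2,3)@(5, 7): e=[-3,47,14] → ·
    (3,3)@(7, 7): e=[7,45,6] → █
    (4,3)@(9, 7): e=[17,43,-2] → ·
    (5,3)@(11, 7): e=[27,41,-10] → ·
    (6,3)@(13, 7): e=[37,39,-18] → ·
    (3,4)@(7, 9): e=[3,69,-14] → ·
  covered (6 px):
    · · · · · · · · · · · ·
    · · · · · · · · · · · ·
    · · █ █ █ █ █ · · · · ·
    · · · █ · · · · · · · ·
    · · · · · · · · · · · ·
    · · · · · · · · · · · ·

Final: [[2,2],[3,2],[4,2],[5,2],[6,2],[3,3]]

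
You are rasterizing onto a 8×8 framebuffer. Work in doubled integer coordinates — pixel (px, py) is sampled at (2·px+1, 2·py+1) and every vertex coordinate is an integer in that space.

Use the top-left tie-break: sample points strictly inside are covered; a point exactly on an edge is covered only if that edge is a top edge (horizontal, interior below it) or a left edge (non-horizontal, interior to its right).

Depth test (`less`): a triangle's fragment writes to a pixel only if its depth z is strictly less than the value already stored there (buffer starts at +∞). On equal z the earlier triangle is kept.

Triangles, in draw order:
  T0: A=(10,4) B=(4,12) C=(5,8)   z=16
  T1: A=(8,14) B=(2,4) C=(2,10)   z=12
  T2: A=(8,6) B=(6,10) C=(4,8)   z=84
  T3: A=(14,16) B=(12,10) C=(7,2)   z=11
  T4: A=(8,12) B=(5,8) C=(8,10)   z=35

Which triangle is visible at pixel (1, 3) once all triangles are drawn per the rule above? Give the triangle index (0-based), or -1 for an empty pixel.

T0:
  2·area = 16
  edge (10, 4)→(4, 12): d=(-6,8) right/bottom  bias=-1
  edge (4, 12)→(5, 8): d=(1,-4) top-left  bias=+0
  edge (5, 8)→(10, 4): d=(5,-4) top-left  bias=+0
    (4,2)@(9, 5): e=[2,13,1] → █
    (5,2)@(11, 5): e=[-14,21,9] → ·
    (3,3)@(7, 7): e=[6,7,3] → █
    (4,3)@(9, 7): e=[-10,15,11] → ·
    (2,4)@(5, 9): e=[10,1,5] → █
    (3,4)@(7, 9): e=[-6,9,13] → ·
    (2,5)@(5, 11): e=[-2,3,15] → ·
  covered (3 px):
    · · · · · · · ·
    · · · · · · · ·
    · · · · █ · · ·
    · · · █ · · · ·
    · · █ · · · · ·
    · · · · · · · ·
    · · · · · · · ·
    · · · · · · · ·
T1:
  2·area = 36  (B↔C swapped to make it positive)
  edge (8, 14)→(2, 10): d=(-6,-4) top-left  bias=+0
  edge (2, 10)→(2, 4): d=(0,-6) top-left  bias=+0
  edge (2, 4)→(8, 14): d=(6,10) right/bottom  bias=-1
    (1,3)@(3, 7): e=[22,6,8] → █
    (2,3)@(5, 7): e=[30,18,-12] → ·
    (1,4)@(3, 9): e=[10,6,20] → █
    (2,4)@(5, 9): e=[18,18,0] → ·  [on edge]
    (1,5)@(3, 11): e=[-2,6,32] → ·
    (2,5)@(5, 11): e=[6,18,12] → █
    (3,5)@(7, 11): e=[14,30,-8] → ·
    (2,6)@(5, 13): e=[-6,18,24] → ·
    (3,6)@(7, 13): e=[2,30,4] → █
    (4,6)@(9, 13): e=[10,42,-16] → ·
    (3,7)@(7, 15): e=[-10,30,16] → ·
  covered (4 px):
    · · · · · · · ·
    · · · · · · · ·
    · · · · · · · ·
    · █ · · · · · ·
    · █ · · · · · ·
    · · █ · · · · ·
    · · · █ · · · ·
    · · · · · · · ·
T2:
  2·area = 12
  edge (8, 6)→(6, 10): d=(-2,4) right/bottom  bias=-1
  edge (6, 10)→(4, 8): d=(-2,-2) top-left  bias=+0
  edge (4, 8)→(8, 6): d=(4,-2) top-left  bias=+0
    (0,2)@(1, 5): e=[30,0,-18] → ·  [on edge]
    (1,3)@(3, 7): e=[18,0,-6] → ·  [on edge]
    (3,3)@(7, 7): e=[2,8,2] → █
    (4,3)@(9, 7): e=[-6,12,6] → ·
    (2,4)@(5, 9): e=[6,0,6] → █  [on edge]
    (3,4)@(7, 9): e=[-2,4,10] → ·
    (2,5)@(5, 11): e=[2,-4,14] → ·
    (3,5)@(7, 11): e=[-6,0,18] → ·  [on edge]
    (4,6)@(9, 13): e=[-18,0,30] → ·  [on edge]
    (5,7)@(11, 15): e=[-30,0,42] → ·  [on edge]
  covered (2 px):
    · · · · · · · ·
    · · · · · · · ·
    · · · · · · · ·
    · · · █ · · · ·
    · · █ · · · · ·
    · · · · · · · ·
    · · · · · · · ·
    · · · · · · · ·
T3:
  2·area = 14  (B↔C swapped to make it positive)
  edge (14, 16)→(7, 2): d=(-7,-14) top-left  bias=+0
  edge (7, 2)→(12, 10): d=(5,8) right/bottom  bias=-1
  edge (12, 10)→(14, 16): d=(2,6) right/bottom  bias=-1
    (4,0)@(9, 1): e=[35,-21,0] → ·  [on edge]
    (5,3)@(11, 7): e=[21,-7,0] → ·  [on edge]
    (5,4)@(11, 9): e=[7,3,4] → █
    (6,4)@(13, 9): e=[35,-13,-8] → ·
    (5,5)@(11, 11): e=[-7,13,8] → ·
    (6,6)@(13, 13): e=[7,7,0] → ·  [on edge]
  covered (1 px):
    · · · · · · · ·
    · · · · · · · ·
    · · · · · · · ·
    · · · · · · · ·
    · · · · · █ · ·
    · · · · · · · ·
    · · · · · · · ·
    · · · · · · · ·
T4:
  2·area = 6
  edge (8, 12)→(5, 8): d=(-3,-4) top-left  bias=+0
  edge (5, 8)→(8, 10): d=(3,2) right/bottom  bias=-1
  edge (8, 10)→(8, 12): d=(0,2) right/bottom  bias=-1
  covered (0 px):
    · · · · · · · ·
    · · · · · · · ·
    · · · · · · · ·
    · · · · · · · ·
    · · · · · · · ·
    · · · · · · · ·
    · · · · · · · ·
    · · · · · · · ·

Z-buffer (winner per pixel, '.' = empty):
  . . . . . . . .
  . . . . . . . .
  . . . . 0 . . .
  . 1 . 0 . . . .
  . 1 0 . . 3 . .
  . . 1 . . . . .
  . . . 1 . . . .
  . . . . . . . .

Result: 1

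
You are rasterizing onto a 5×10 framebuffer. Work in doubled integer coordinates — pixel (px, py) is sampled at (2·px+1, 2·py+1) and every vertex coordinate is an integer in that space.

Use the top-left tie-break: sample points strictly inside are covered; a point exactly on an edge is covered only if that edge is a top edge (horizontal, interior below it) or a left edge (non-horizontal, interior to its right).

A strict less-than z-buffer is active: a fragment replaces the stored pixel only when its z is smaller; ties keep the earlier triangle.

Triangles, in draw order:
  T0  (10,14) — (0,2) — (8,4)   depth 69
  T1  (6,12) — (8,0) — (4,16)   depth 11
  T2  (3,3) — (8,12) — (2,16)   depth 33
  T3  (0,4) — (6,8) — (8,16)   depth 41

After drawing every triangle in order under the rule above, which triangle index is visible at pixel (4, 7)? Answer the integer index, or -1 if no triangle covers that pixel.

T0:
  2·area = 76
  edge (10, 14)→(0, 2): d=(-10,-12) top-left  bias=+0
  edge (0, 2)→(8, 4): d=(8,2) right/bottom  bias=-1
  edge (8, 4)→(10, 14): d=(2,10) right/bottom  bias=-1
    (0,1)@(1, 3): e=[2,6,68] → #
    (1,1)@(3, 3): e=[26,2,48] → #
    (2,1)@(5, 3): e=[50,-2,28] → ·
    (0,2)@(1, 5): e=[-18,22,72] → ·
    (1,2)@(3, 5): e=[6,18,52] → #
    (2,2)@(5, 5): e=[30,14,32] → #
    (3,2)@(7, 5): e=[54,10,12] → #
    (4,2)@(9, 5): e=[78,6,-8] → ·
    (1,3)@(3, 7): e=[-14,34,56] → ·
    (2,3)@(5, 7): e=[10,30,36] → #
    (4,3)@(9, 7): e=[58,22,-4] → ·
    (2,4)@(5, 9): e=[-10,46,40] → ·
    (4,4)@(9, 9): e=[38,38,0] → ·  [on edge]
  covered (9 px):
    · · · · ·
    # # · · ·
    · # # # ·
    · · # # ·
    · · · # ·
    · · · · #
    · · · · ·
    · · · · ·
    · · · · ·
    · · · · ·
T1:
  2·area = 16  (B↔C swapped to make it positive)
  edge (6, 12)→(4, 16): d=(-2,4) right/bottom  bias=-1
  edge (4, 16)→(8, 0): d=(4,-16) top-left  bias=+0
  edge (8, 0)→(6, 12): d=(-2,12) right/bottom  bias=-1
    (3,2)@(7, 5): e=[10,4,2] → #
    (4,2)@(9, 5): e=[2,36,-22] → ·
    (3,3)@(7, 7): e=[6,12,-2] → ·
    (2,6)@(5, 13): e=[2,4,10] → #
    (3,6)@(7, 13): e=[-6,36,-14] → ·
    (2,7)@(5, 15): e=[-2,12,6] → ·
  covered (2 px):
    · · · · ·
    · · · · ·
    · · · # ·
    · · · · ·
    · · · · ·
    · · · · ·
    · · # · ·
    · · · · ·
    · · · · ·
    · · · · ·
T2:
  2·area = 74
  edge (3, 3)→(8, 12): d=(5,9) right/bottom  bias=-1
  edge (8, 12)→(2, 16): d=(-6,4) right/bottom  bias=-1
  edge (2, 16)→(3, 3): d=(1,-13) top-left  bias=+0
    (1,1)@(3, 3): e=[0,74,0] → ·  [on edge]
    (1,2)@(3, 5): e=[10,62,2] → #
    (2,2)@(5, 5): e=[-8,54,28] → ·
    (1,3)@(3, 7): e=[20,50,4] → #
    (2,3)@(5, 7): e=[2,42,30] → #
    (3,3)@(7, 7): e=[-16,34,56] → ·
    (1,4)@(3, 9): e=[30,38,6] → #
    (3,4)@(7, 9): e=[-6,22,58] → ·
    (1,5)@(3, 11): e=[40,26,8] → #
    (3,5)@(7, 11): e=[4,10,60] → #
    (4,5)@(9, 11): e=[-14,2,86] → ·
    (1,6)@(3, 13): e=[50,14,10] → #
  covered (11 px):
    · · · · ·
    · · · · ·
    · # · · ·
    · # # · ·
    · # # · ·
    · # # # ·
    · # # · ·
    · # · · ·
    · · · · ·
    · · · · ·
T3:
  2·area = 40
  edge (0, 4)→(6, 8): d=(6,4) right/bottom  bias=-1
  edge (6, 8)→(8, 16): d=(2,8) right/bottom  bias=-1
  edge (8, 16)→(0, 4): d=(-8,-12) top-left  bias=+0
    (0,2)@(1, 5): e=[2,34,4] → #
    (1,2)@(3, 5): e=[-6,18,28] → ·
    (0,3)@(1, 7): e=[14,38,-12] → ·
    (1,3)@(3, 7): e=[6,22,12] → #
    (2,3)@(5, 7): e=[-2,6,36] → ·
    (1,4)@(3, 9): e=[18,26,-4] → ·
    (2,4)@(5, 9): e=[10,10,20] → #
    (3,4)@(7, 9): e=[2,-6,44] → ·
    (2,5)@(5, 11): e=[22,14,4] → #
    (3,5)@(7, 11): e=[14,-2,28] → ·
    (2,6)@(5, 13): e=[34,18,-12] → ·
    (3,6)@(7, 13): e=[26,2,12] → #
  covered (5 px):
    · · · · ·
    · · · · ·
    # · · · ·
    · # · · ·
    · · # · ·
    · · # · ·
    · · · # ·
    · · · · ·
    · · · · ·
    · · · · ·

Z-buffer (winner per pixel, '.' = empty):
  . . . . .
  0 0 . . .
  3 2 0 1 .
  . 2 2 0 .
  . 2 2 0 .
  . 2 2 2 0
  . 2 1 3 .
  . 2 . . .
  . . . . .
  . . . . .

Final: -1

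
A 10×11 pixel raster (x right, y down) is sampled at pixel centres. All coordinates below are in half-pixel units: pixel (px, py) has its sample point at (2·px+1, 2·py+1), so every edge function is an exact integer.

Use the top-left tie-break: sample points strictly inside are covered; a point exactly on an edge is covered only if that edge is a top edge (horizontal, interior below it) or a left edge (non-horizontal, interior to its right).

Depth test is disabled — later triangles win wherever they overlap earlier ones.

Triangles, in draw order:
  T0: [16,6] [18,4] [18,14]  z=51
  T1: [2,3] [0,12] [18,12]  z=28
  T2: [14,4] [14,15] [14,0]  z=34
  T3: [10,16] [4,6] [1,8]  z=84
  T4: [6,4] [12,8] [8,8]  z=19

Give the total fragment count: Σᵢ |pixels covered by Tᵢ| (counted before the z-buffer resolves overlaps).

T0:
  2·area = 20
  edge (16, 6)→(18, 4): d=(2,-2) top-left  bias=+0
  edge (18, 4)→(18, 14): d=(0,10) right/bottom  bias=-1
  edge (18, 14)→(16, 6): d=(-2,-8) top-left  bias=+0
    (9,1)@(19, 3): e=[0,-10,30] → ·  [on edge]
    (8,2)@(17, 5): e=[0,10,10] → █  [on edge]
    (9,2)@(19, 5): e=[4,-10,26] → ·
    (7,3)@(15, 7): e=[0,30,-10] → ·  [on edge]
    (8,3)@(17, 7): e=[4,10,6] → █
    (9,3)@(19, 7): e=[8,-10,22] → ·
    (6,4)@(13, 9): e=[0,50,-30] → ·  [on edge]
    (8,4)@(17, 9): e=[8,10,2] → █
    (9,4)@(19, 9): e=[12,-10,18] → ·
    (5,5)@(11, 11): e=[0,70,-50] → ·  [on edge]
    (8,5)@(17, 11): e=[12,10,-2] → ·
    (4,6)@(9, 13): e=[0,90,-70] → ·  [on edge]
    (3,7)@(7, 15): e=[0,110,-90] → ·  [on edge]
    (2,8)@(5, 17): e=[0,130,-110] → ·  [on edge]
    (1,9)@(3, 19): e=[0,150,-130] → ·  [on edge]
    (0,10)@(1, 21): e=[0,170,-150] → ·  [on edge]
  covered (3 px):
    · · · · · · · · · ·
    · · · · · · · · · ·
    · · · · · · · · █ ·
    · · · · · · · · █ ·
    · · · · · · · · █ ·
    · · · · · · · · · ·
    · · · · · · · · · ·
    · · · · · · · · · ·
    · · · · · · · · · ·
    · · · · · · · · · ·
    · · · · · · · · · ·
T1:
  2·area = 162  (B↔C swapped to make it positive)
  edge (2, 3)→(18, 12): d=(16,9) right/bottom  bias=-1
  edge (18, 12)→(0, 12): d=(-18,0) right/bottom  bias=-1
  edge (0, 12)→(2, 3): d=(2,-9) top-left  bias=+0
    (1,2)@(3, 5): e=[23,126,13] → █
    (2,2)@(5, 5): e=[5,126,31] → █
    (3,2)@(7, 5): e=[-13,126,49] → ·
    (1,3)@(3, 7): e=[55,90,17] → █
    (3,3)@(7, 7): e=[19,90,53] → █
    (4,3)@(9, 7): e=[1,90,71] → █
    (5,3)@(11, 7): e=[-17,90,89] → ·
    (0,4)@(1, 9): e=[105,54,3] → █
    (5,4)@(11, 9): e=[15,54,93] → █
    (6,4)@(13, 9): e=[-3,54,111] → ·
    (0,5)@(1, 11): e=[137,18,7] → █
    (6,5)@(13, 11): e=[29,18,115] → █
  covered (20 px):
    · · · · · · · · · ·
    · · · · · · · · · ·
    · █ █ · · · · · · ·
    · █ █ █ █ · · · · ·
    █ █ █ █ █ █ · · · ·
    █ █ █ █ █ █ █ █ · ·
    · · · · · · · · · ·
    · · · · · · · · · ·
    · · · · · · · · · ·
    · · · · · · · · · ·
    · · · · · · · · · ·
T2:
  degenerate (2·area = 0) — covers nothing
T3:
  2·area = 42  (B↔C swapped to make it positive)
  edge (10, 16)→(1, 8): d=(-9,-8) top-left  bias=+0
  edge (1, 8)→(4, 6): d=(3,-2) top-left  bias=+0
  edge (4, 6)→(10, 16): d=(6,10) right/bottom  bias=-1
    (0,0)@(1, 1): e=[63,-21,0] → ·  [on edge]
    (1,3)@(3, 7): e=[25,1,16] → █
    (2,3)@(5, 7): e=[41,5,-4] → ·
    (1,4)@(3, 9): e=[7,7,28] → █
    (2,4)@(5, 9): e=[23,11,8] → █
    (3,4)@(7, 9): e=[39,15,-12] → ·
    (1,5)@(3, 11): e=[-11,13,40] → ·
    (2,5)@(5, 11): e=[5,17,20] → █
    (3,5)@(7, 11): e=[21,21,0] → ·  [on edge]
    (2,6)@(5, 13): e=[-13,23,32] → ·
    (3,6)@(7, 13): e=[3,27,12] → █
    (4,6)@(9, 13): e=[19,31,-8] → ·
    (6,10)@(13, 21): e=[-21,63,0] → ·  [on edge]
  covered (6 px):
    · · · · · · · · · ·
    · · · · · · · · · ·
    · · · · · · · · · ·
    · █ · · · · · · · ·
    · █ █ · · · · · · ·
    · · █ · · · · · · ·
    · · · █ · · · · · ·
    · · · · █ · · · · ·
    · · · · · · · · · ·
    · · · · · · · · · ·
    · · · · · · · · · ·
T4:
  2·area = 16
  edge (6, 4)→(12, 8): d=(6,4) right/bottom  bias=-1
  edge (12, 8)→(8, 8): d=(-4,0) right/bottom  bias=-1
  edge (8, 8)→(6, 4): d=(-2,-4) top-left  bias=+0
    (3,2)@(7, 5): e=[2,12,2] → █
    (4,2)@(9, 5): e=[-6,12,10] → ·
    (3,3)@(7, 7): e=[14,4,-2] → ·
    (4,3)@(9, 7): e=[6,4,6] → █
    (5,3)@(11, 7): e=[-2,4,14] → ·
    (4,4)@(9, 9): e=[18,-4,2] → ·
  covered (2 px):
    · · · · · · · · · ·
    · · · · · · · · · ·
    · · · █ · · · · · ·
    · · · · █ · · · · ·
    · · · · · · · · · ·
    · · · · · · · · · ·
    · · · · · · · · · ·
    · · · · · · · · · ·
    · · · · · · · · · ·
    · · · · · · · · · ·
    · · · · · · · · · ·

Final: 31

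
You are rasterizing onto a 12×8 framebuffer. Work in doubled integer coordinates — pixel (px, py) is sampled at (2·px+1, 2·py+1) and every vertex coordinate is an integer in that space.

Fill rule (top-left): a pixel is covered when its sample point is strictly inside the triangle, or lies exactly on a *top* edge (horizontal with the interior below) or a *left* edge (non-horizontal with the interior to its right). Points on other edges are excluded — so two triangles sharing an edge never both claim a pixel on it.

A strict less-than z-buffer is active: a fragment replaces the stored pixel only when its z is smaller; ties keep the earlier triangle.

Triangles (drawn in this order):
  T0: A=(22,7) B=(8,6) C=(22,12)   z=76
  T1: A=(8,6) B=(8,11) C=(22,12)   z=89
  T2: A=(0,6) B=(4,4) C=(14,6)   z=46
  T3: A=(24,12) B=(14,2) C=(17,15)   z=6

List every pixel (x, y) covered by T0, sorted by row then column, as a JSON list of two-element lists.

T0:
  2·area = 70  (B↔C swapped to make it positive)
  edge (22, 7)→(22, 12): d=(0,5) right/bottom  bias=-1
  edge (22, 12)→(8, 6): d=(-14,-6) top-left  bias=+0
  edge (8, 6)→(22, 7): d=(14,1) right/bottom  bias=-1
    (0,1)@(1, 3): e=[105,0,-35] → .  [on edge]
    (5,3)@(11, 7): e=[55,4,11] → X
    (6,3)@(13, 7): e=[45,16,9] → X
    (7,3)@(15, 7): e=[35,28,7] → X
    (8,3)@(17, 7): e=[25,40,5] → X
    (9,3)@(19, 7): e=[15,52,3] → X
    (10,3)@(21, 7): e=[5,64,1] → X
    (11,3)@(23, 7): e=[-5,76,-1] → .
    (5,4)@(11, 9): e=[55,-24,39] → .
    (6,4)@(13, 9): e=[45,-12,37] → .
    (7,4)@(15, 9): e=[35,0,35] → X  [on edge]
    (11,4)@(23, 9): e=[-5,48,27] → .
  covered (11 px):
    . . . . . . . . . . . .
    . . . . . . . . . . . .
    . . . . . . . . . . . .
    . . . . . X X X X X X .
    . . . . . . . X X X X .
    . . . . . . . . . . X .
    . . . . . . . . . . . .
    . . . . . . . . . . . .
T1:
  2·area = 70  (B↔C swapped to make it positive)
  edge (8, 6)→(22, 12): d=(14,6) right/bottom  bias=-1
  edge (22, 12)→(8, 11): d=(-14,-1) top-left  bias=+0
  edge (8, 11)→(8, 6): d=(0,-5) top-left  bias=+0
    (0,1)@(1, 3): e=[0,105,-35] → .  [on edge]
    (4,3)@(9, 7): e=[8,57,5] → X
    (5,3)@(11, 7): e=[-4,59,15] → .
    (4,4)@(9, 9): e=[36,29,5] → X
    (5,4)@(11, 9): e=[24,31,15] → X
    (6,4)@(13, 9): e=[12,33,25] → X
    (7,4)@(15, 9): e=[0,35,35] → .  [on edge]
    (4,5)@(9, 11): e=[64,1,5] → X
    (7,5)@(15, 11): e=[28,7,35] → X
    (8,5)@(17, 11): e=[16,9,45] → X
    (9,5)@(19, 11): e=[4,11,55] → X
    (10,5)@(21, 11): e=[-8,13,65] → .
  covered (10 px):
    . . . . . . . . . . . .
    . . . . . . . . . . . .
    . . . . . . . . . . . .
    . . . . X . . . . . . .
    . . . . X X X . . . . .
    . . . . X X X X X X . .
    . . . . . . . . . . . .
    . . . . . . . . . . . .
T2:
  2·area = 28
  edge (0, 6)→(4, 4): d=(4,-2) top-left  bias=+0
  edge (4, 4)→(14, 6): d=(10,2) right/bottom  bias=-1
  edge (14, 6)→(0, 6): d=(-14,0) right/bottom  bias=-1
    (1,2)@(3, 5): e=[2,12,14] → X
    (2,2)@(5, 5): e=[6,8,14] → X
    (3,2)@(7, 5): e=[10,4,14] → X
    (4,2)@(9, 5): e=[14,0,14] → .  [on edge]
    (1,3)@(3, 7): e=[10,32,-14] → .
    (2,3)@(5, 7): e=[14,28,-14] → .
    (3,3)@(7, 7): e=[18,24,-14] → .
    (9,3)@(19, 7): e=[42,0,-14] → .  [on edge]
  covered (3 px):
    . . . . . . . . . . . .
    . . . . . . . . . . . .
    . X X X . . . . . . . .
    . . . . . . . . . . . .
    . . . . . . . . . . . .
    . . . . . . . . . . . .
    . . . . . . . . . . . .
    . . . . . . . . . . . .
T3:
  2·area = 100  (B↔C swapped to make it positive)
  edge (24, 12)→(17, 15): d=(-7,3) right/bottom  bias=-1
  edge (17, 15)→(14, 2): d=(-3,-13) top-left  bias=+0
  edge (14, 2)→(24, 12): d=(10,10) right/bottom  bias=-1
    (6,0)@(13, 1): e=[110,-10,0] → .  [on edge]
    (7,1)@(15, 3): e=[90,10,0] → .  [on edge]
    (7,2)@(15, 5): e=[76,4,20] → X
    (8,2)@(17, 5): e=[70,30,0] → .  [on edge]
    (7,3)@(15, 7): e=[62,-2,40] → .
    (8,3)@(17, 7): e=[56,24,20] → X
    (9,3)@(19, 7): e=[50,50,0] → .  [on edge]
    (8,4)@(17, 9): e=[42,18,40] → X
    (9,4)@(19, 9): e=[36,44,20] → X
    (10,4)@(21, 9): e=[30,70,0] → .  [on edge]
    (8,5)@(17, 11): e=[28,12,60] → X
    (10,5)@(21, 11): e=[16,64,20] → X
    (11,5)@(23, 11): e=[10,90,0] → .  [on edge]
    (8,7)@(17, 15): e=[0,0,100] → .  [on edge]
  covered (10 px):
    . . . . . . . . . . . .
    . . . . . . . . . . . .
    . . . . . . . X . . . .
    . . . . . . . . X . . .
    . . . . . . . . X X . .
    . . . . . . . . X X X .
    . . . . . . . . X X X .
    . . . . . . . . . . . .

Result: [[5,3],[6,3],[7,3],[8,3],[9,3],[10,3],[7,4],[8,4],[9,4],[10,4],[10,5]]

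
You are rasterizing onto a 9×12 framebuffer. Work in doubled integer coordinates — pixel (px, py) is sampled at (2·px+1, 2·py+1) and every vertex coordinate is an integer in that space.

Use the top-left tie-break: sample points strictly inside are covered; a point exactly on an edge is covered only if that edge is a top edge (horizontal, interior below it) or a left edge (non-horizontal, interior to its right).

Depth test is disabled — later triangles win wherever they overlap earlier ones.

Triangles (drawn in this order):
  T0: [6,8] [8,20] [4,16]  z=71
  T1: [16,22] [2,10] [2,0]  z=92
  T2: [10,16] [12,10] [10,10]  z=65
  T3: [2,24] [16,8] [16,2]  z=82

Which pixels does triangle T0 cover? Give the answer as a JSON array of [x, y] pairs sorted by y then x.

T0:
  2·area = 40
  edge (6, 8)→(8, 20): d=(2,12) right/bottom  bias=-1
  edge (8, 20)→(4, 16): d=(-4,-4) top-left  bias=+0
  edge (4, 16)→(6, 8): d=(2,-8) top-left  bias=+0
    (0,6)@(1, 13): e=[70,0,-30] → ·  [on edge]
    (2,6)@(5, 13): e=[22,16,2] → █
    (3,6)@(7, 13): e=[-2,24,18] → ·
    (1,7)@(3, 15): e=[50,0,-10] → ·  [on edge]
    (2,7)@(5, 15): e=[26,8,6] → █
    (3,7)@(7, 15): e=[2,16,22] → █
    (4,7)@(9, 15): e=[-22,24,38] → ·
    (2,8)@(5, 17): e=[30,0,10] → █  [on edge]
    (4,8)@(9, 17): e=[-18,16,42] → ·
    (2,9)@(5, 19): e=[34,-8,14] → ·
    (3,9)@(7, 19): e=[10,0,30] → █  [on edge]
    (4,9)@(9, 19): e=[-14,8,46] → ·
    (4,10)@(9, 21): e=[-10,0,50] → ·  [on edge]
    (5,11)@(11, 23): e=[-30,0,70] → ·  [on edge]
  covered (6 px):
    · · · · · · · · ·
    · · · · · · · · ·
    · · · · · · · · ·
    · · · · · · · · ·
    · · · · · · · · ·
    · · · · · · · · ·
    · · █ · · · · · ·
    · · █ █ · · · · ·
    · · █ █ · · · · ·
    · · · █ · · · · ·
    · · · · · · · · ·
    · · · · · · · · ·
T1:
  2·area = 140
  edge (16, 22)→(2, 10): d=(-14,-12) top-left  bias=+0
  edge (2, 10)→(2, 0): d=(0,-10) top-left  bias=+0
  edge (2, 0)→(16, 22): d=(14,22) right/bottom  bias=-1
    (1,1)@(3, 3): e=[110,10,20] → █
    (2,1)@(5, 3): e=[134,30,-24] → ·
    (1,2)@(3, 5): e=[82,10,48] → █
    (2,2)@(5, 5): e=[106,30,4] → █
    (3,2)@(7, 5): e=[130,50,-40] → ·
    (1,3)@(3, 7): e=[54,10,76] → █
    (3,3)@(7, 7): e=[102,50,-12] → ·
    (1,4)@(3, 9): e=[26,10,104] → █
    (3,4)@(7, 9): e=[74,50,16] → █
    (4,4)@(9, 9): e=[98,70,-28] → ·
    (1,5)@(3, 11): e=[-2,10,132] → ·
    (2,5)@(5, 11): e=[22,30,88] → █
    (4,5)@(9, 11): e=[70,70,0] → ·  [on edge]
  covered (17 px):
    · · · · · · · · ·
    · █ · · · · · · ·
    · █ █ · · · · · ·
    · █ █ · · · · · ·
    · █ █ █ · · · · ·
    · · █ █ · · · · ·
    · · · █ █ · · · ·
    · · · · █ █ · · ·
    · · · · · █ · · ·
    · · · · · · █ · ·
    · · · · · · · █ ·
    · · · · · · · · ·
T2:
  2·area = 12  (B↔C swapped to make it positive)
  edge (10, 16)→(10, 10): d=(0,-6) top-left  bias=+0
  edge (10, 10)→(12, 10): d=(2,0) top-left  bias=+0
  edge (12, 10)→(10, 16): d=(-2,6) right/bottom  bias=-1
    (7,0)@(15, 1): e=[30,-18,0] → ·  [on edge]
    (6,3)@(13, 7): e=[18,-6,0] → ·  [on edge]
    (5,5)@(11, 11): e=[6,2,4] → █
    (6,5)@(13, 11): e=[18,2,-8] → ·
    (5,6)@(11, 13): e=[6,6,0] → ·  [on edge]
    (4,9)@(9, 19): e=[-6,18,0] → ·  [on edge]
  covered (1 px):
    · · · · · · · · ·
    · · · · · · · · ·
    · · · · · · · · ·
    · · · · · · · · ·
    · · · · · · · · ·
    · · · · · █ · · ·
    · · · · · · · · ·
    · · · · · · · · ·
    · · · · · · · · ·
    · · · · · · · · ·
    · · · · · · · · ·
    · · · · · · · · ·
T3:
  2·area = 84  (B↔C swapped to make it positive)
  edge (2, 24)→(16, 2): d=(14,-22) top-left  bias=+0
  edge (16, 2)→(16, 8): d=(0,6) right/bottom  bias=-1
  edge (16, 8)→(2, 24): d=(-14,16) right/bottom  bias=-1
    (7,2)@(15, 5): e=[20,6,58] → █
    (8,2)@(17, 5): e=[64,-6,26] → ·
    (6,3)@(13, 7): e=[4,18,62] → █
    (8,3)@(17, 7): e=[92,-6,-2] → ·
    (6,4)@(13, 9): e=[32,18,34] → █
    (8,4)@(17, 9): e=[120,-6,-30] → ·
    (5,5)@(11, 11): e=[16,30,38] → █
    (7,5)@(15, 11): e=[104,6,-26] → ·
    (4,6)@(9, 13): e=[0,42,42] → █  [on edge]
    (6,6)@(13, 13): e=[88,18,-22] → ·
    (4,7)@(9, 15): e=[28,42,14] → █
    (5,7)@(11, 15): e=[72,30,-18] → ·
  covered (11 px):
    · · · · · · · · ·
    · · · · · · · · ·
    · · · · · · · █ ·
    · · · · · · █ █ ·
    · · · · · · █ █ ·
    · · · · · █ █ · ·
    · · · · █ █ · · ·
    · · · · █ · · · ·
    · · · █ · · · · ·
    · · · · · · · · ·
    · · · · · · · · ·
    · · · · · · · · ·

Result: [[2,6],[2,7],[3,7],[2,8],[3,8],[3,9]]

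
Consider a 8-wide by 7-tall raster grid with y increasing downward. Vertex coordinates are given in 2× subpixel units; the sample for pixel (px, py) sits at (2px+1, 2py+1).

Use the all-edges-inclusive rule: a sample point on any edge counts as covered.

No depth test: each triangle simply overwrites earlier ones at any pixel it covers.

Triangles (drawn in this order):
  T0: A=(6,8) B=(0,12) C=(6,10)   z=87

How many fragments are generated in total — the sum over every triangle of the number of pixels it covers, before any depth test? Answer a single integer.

T0:
  2·area = 12  (B↔C swapped to make it positive)
  edge (6, 8)→(6, 10): d=(0,2) inclusive
  edge (6, 10)→(0, 12): d=(-6,2) inclusive
  edge (0, 12)→(6, 8): d=(6,-4) inclusive
    (7,3)@(15, 7): e=[-18,0,30] → ·  [on edge]
    (2,4)@(5, 9): e=[2,8,2] → █
    (3,4)@(7, 9): e=[-2,4,10] → ·
    (4,4)@(9, 9): e=[-6,0,18] → ·  [on edge]
    (1,5)@(3, 11): e=[6,0,6] → █  [on edge]
    (2,5)@(5, 11): e=[2,-4,14] → ·
    (1,6)@(3, 13): e=[6,-12,18] → ·
  covered (2 px):
    · · · · · · · ·
    · · · · · · · ·
    · · · · · · · ·
    · · · · · · · ·
    · · █ · · · · ·
    · █ · · · · · ·
    · · · · · · · ·

Final: 2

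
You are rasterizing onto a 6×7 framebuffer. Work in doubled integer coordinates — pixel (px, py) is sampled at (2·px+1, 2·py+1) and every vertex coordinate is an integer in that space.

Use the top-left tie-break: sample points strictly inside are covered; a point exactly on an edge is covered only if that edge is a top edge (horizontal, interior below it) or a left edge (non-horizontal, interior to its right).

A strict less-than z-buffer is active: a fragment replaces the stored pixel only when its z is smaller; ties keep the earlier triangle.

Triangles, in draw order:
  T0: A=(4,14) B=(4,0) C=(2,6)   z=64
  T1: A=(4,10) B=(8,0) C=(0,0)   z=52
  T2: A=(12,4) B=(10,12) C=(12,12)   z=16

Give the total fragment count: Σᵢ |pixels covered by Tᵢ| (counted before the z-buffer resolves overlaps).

T0:
  2·area = 28  (B↔C swapped to make it positive)
  edge (4, 14)→(2, 6): d=(-2,-8) top-left  bias=+0
  edge (2, 6)→(4, 0): d=(2,-6) top-left  bias=+0
  edge (4, 0)→(4, 14): d=(0,14) right/bottom  bias=-1
    (1,1)@(3, 3): e=[14,0,14] → █  [on edge]
    (2,1)@(5, 3): e=[30,12,-14] → ·
    (1,2)@(3, 5): e=[10,4,14] → █
    (2,2)@(5, 5): e=[26,16,-14] → ·
    (1,3)@(3, 7): e=[6,8,14] → █
    (2,3)@(5, 7): e=[22,20,-14] → ·
    (0,4)@(1, 9): e=[-14,0,42] → ·  [on edge]
    (1,4)@(3, 9): e=[2,12,14] → █
    (2,4)@(5, 9): e=[18,24,-14] → ·
    (1,5)@(3, 11): e=[-2,16,14] → ·
  covered (4 px):
    · · · · · ·
    · █ · · · ·
    · █ · · · ·
    · █ · · · ·
    · █ · · · ·
    · · · · · ·
    · · · · · ·
T1:
  2·area = 80  (B↔C swapped to make it positive)
  edge (4, 10)→(0, 0): d=(-4,-10) top-left  bias=+0
  edge (0, 0)→(8, 0): d=(8,0) top-left  bias=+0
  edge (8, 0)→(4, 10): d=(-4,10) right/bottom  bias=-1
    (0,0)@(1, 1): e=[6,8,66] → █
    (1,0)@(3, 1): e=[26,8,46] → █
    (2,0)@(5, 1): e=[46,8,26] → █
    (3,0)@(7, 1): e=[66,8,6] → █
    (4,0)@(9, 1): e=[86,8,-14] → ·
    (0,1)@(1, 3): e=[-2,24,58] → ·
    (1,1)@(3, 3): e=[18,24,38] → █
    (3,1)@(7, 3): e=[58,24,-2] → ·
    (1,2)@(3, 5): e=[10,40,30] → █
    (3,2)@(7, 5): e=[50,40,-10] → ·
    (1,3)@(3, 7): e=[2,56,22] → █
    (3,3)@(7, 7): e=[42,56,-18] → ·
  covered (10 px):
    █ █ █ █ · ·
    · █ █ · · ·
    · █ █ · · ·
    · █ █ · · ·
    · · · · · ·
    · · · · · ·
    · · · · · ·
T2:
  2·area = 16  (B↔C swapped to make it positive)
  edge (12, 4)→(12, 12): d=(0,8) right/bottom  bias=-1
  edge (12, 12)→(10, 12): d=(-2,0) right/bottom  bias=-1
  edge (10, 12)→(12, 4): d=(2,-8) top-left  bias=+0
    (5,4)@(11, 9): e=[8,6,2] → █
    (5,5)@(11, 11): e=[8,2,6] → █
    (5,6)@(11, 13): e=[8,-2,10] → ·
  covered (2 px):
    · · · · · ·
    · · · · · ·
    · · · · · ·
    · · · · · ·
    · · · · · █
    · · · · · █
    · · · · · ·

Result: 16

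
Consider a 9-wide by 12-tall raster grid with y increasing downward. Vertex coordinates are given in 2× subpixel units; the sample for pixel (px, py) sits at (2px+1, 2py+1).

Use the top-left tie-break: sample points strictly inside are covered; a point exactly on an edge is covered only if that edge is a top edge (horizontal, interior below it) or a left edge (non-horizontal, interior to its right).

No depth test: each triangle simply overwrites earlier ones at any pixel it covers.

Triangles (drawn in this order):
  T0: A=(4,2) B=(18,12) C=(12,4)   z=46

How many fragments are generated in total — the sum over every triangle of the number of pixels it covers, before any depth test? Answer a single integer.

T0:
  2·area = 52  (B↔C swapped to make it positive)
  edge (4, 2)→(12, 4): d=(8,2) right/bottom  bias=-1
  edge (12, 4)→(18, 12): d=(6,8) right/bottom  bias=-1
  edge (18, 12)→(4, 2): d=(-14,-10) top-left  bias=+0
    (3,1)@(7, 3): e=[2,34,16] → █
    (4,1)@(9, 3): e=[-2,18,36] → ·
    (3,2)@(7, 5): e=[18,46,-12] → ·
    (4,2)@(9, 5): e=[14,30,8] → █
    (5,2)@(11, 5): e=[10,14,28] → █
    (6,2)@(13, 5): e=[6,-2,48] → ·
    (4,3)@(9, 7): e=[30,42,-20] → ·
    (5,3)@(11, 7): e=[26,26,0] → █  [on edge]
    (6,3)@(13, 7): e=[22,10,20] → █
    (7,3)@(15, 7): e=[18,-6,40] → ·
    (5,4)@(11, 9): e=[42,38,-28] → ·
    (6,4)@(13, 9): e=[38,22,-8] → ·
  covered (7 px):
    · · · · · · · · ·
    · · · █ · · · · ·
    · · · · █ █ · · ·
    · · · · · █ █ · ·
    · · · · · · · █ ·
    · · · · · · · · █
    · · · · · · · · ·
    · · · · · · · · ·
    · · · · · · · · ·
    · · · · · · · · ·
    · · · · · · · · ·
    · · · · · · · · ·

Final: 7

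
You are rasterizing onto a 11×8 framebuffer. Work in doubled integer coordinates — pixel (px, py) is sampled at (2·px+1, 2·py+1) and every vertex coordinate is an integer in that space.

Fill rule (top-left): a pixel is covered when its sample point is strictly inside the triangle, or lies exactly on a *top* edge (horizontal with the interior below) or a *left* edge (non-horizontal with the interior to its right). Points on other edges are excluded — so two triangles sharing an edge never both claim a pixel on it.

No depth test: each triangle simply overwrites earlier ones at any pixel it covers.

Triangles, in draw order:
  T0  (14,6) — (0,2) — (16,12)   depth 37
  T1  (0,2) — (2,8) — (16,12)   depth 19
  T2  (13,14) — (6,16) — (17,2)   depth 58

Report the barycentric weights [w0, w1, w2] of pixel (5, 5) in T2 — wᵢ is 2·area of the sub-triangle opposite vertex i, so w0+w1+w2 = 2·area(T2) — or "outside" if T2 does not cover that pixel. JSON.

T0:
  2·area = 76  (B↔C swapped to make it positive)
  edge (14, 6)→(16, 12): d=(2,6) right/bottom  bias=-1
  edge (16, 12)→(0, 2): d=(-16,-10) top-left  bias=+0
  edge (0, 2)→(14, 6): d=(14,4) right/bottom  bias=-1
    (1,1)@(3, 3): e=[60,14,2] → #
    (2,1)@(5, 3): e=[48,34,-6] → ·
    (6,1)@(13, 3): e=[0,114,-38] → ·  [on edge]
    (1,2)@(3, 5): e=[64,-18,30] → ·
    (2,2)@(5, 5): e=[52,2,22] → #
    (3,2)@(7, 5): e=[40,22,14] → #
    (4,2)@(9, 5): e=[28,42,6] → #
    (5,2)@(11, 5): e=[16,62,-2] → ·
    (2,3)@(5, 7): e=[56,-30,50] → ·
    (3,3)@(7, 7): e=[44,-10,42] → ·
    (4,3)@(9, 7): e=[32,10,34] → #
    (5,3)@(11, 7): e=[20,30,26] → #
    (7,4)@(15, 9): e=[0,38,38] → ·  [on edge]
    (8,7)@(17, 15): e=[0,-38,114] → ·  [on edge]
  covered (9 px):
    · · · · · · · · · · ·
    · # · · · · · · · · ·
    · · # # # · · · · · ·
    · · · · # # # · · · ·
    · · · · · · # · · · ·
    · · · · · · · # · · ·
    · · · · · · · · · · ·
    · · · · · · · · · · ·
T1:
  2·area = 76  (B↔C swapped to make it positive)
  edge (0, 2)→(16, 12): d=(16,10) right/bottom  bias=-1
  edge (16, 12)→(2, 8): d=(-14,-4) top-left  bias=+0
  edge (2, 8)→(0, 2): d=(-2,-6) top-left  bias=+0
    (0,1)@(1, 3): e=[6,66,4] → #
    (1,1)@(3, 3): e=[-14,74,16] → ·
    (0,2)@(1, 5): e=[38,38,0] → #  [on edge]
    (1,2)@(3, 5): e=[18,46,12] → #
    (2,2)@(5, 5): e=[-2,54,24] → ·
    (0,3)@(1, 7): e=[70,10,-4] → ·
    (1,3)@(3, 7): e=[50,18,8] → #
    (2,3)@(5, 7): e=[30,26,20] → #
    (3,3)@(7, 7): e=[10,34,32] → #
    (4,3)@(9, 7): e=[-10,42,44] → ·
    (1,4)@(3, 9): e=[82,-10,4] → ·
    (2,4)@(5, 9): e=[62,-2,16] → ·
    (1,5)@(3, 11): e=[114,-38,0] → ·  [on edge]
  covered (10 px):
    · · · · · · · · · · ·
    # · · · · · · · · · ·
    # # · · · · · · · · ·
    · # # # · · · · · · ·
    · · · # # # · · · · ·
    · · · · · · # · · · ·
    · · · · · · · · · · ·
    · · · · · · · · · · ·
T2:
  2·area = 76
  edge (13, 14)→(6, 16): d=(-7,2) right/bottom  bias=-1
  edge (6, 16)→(17, 2): d=(11,-14) top-left  bias=+0
  edge (17, 2)→(13, 14): d=(-4,12) right/bottom  bias=-1
    (7,2)@(15, 5): e=[59,5,12] → #
    (8,2)@(17, 5): e=[55,33,-12] → ·
    (7,3)@(15, 7): e=[45,27,4] → #
    (8,3)@(17, 7): e=[41,55,-20] → ·
    (6,4)@(13, 9): e=[35,21,20] → #
    (7,4)@(15, 9): e=[31,49,-4] → ·
    (5,5)@(11, 11): e=[25,15,36] → #
    (7,5)@(15, 11): e=[17,71,-12] → ·
    (4,6)@(9, 13): e=[15,9,52] → #
    (7,6)@(15, 13): e=[3,93,-20] → ·
    (3,7)@(7, 15): e=[5,3,68] → #
    (5,7)@(11, 15): e=[-3,59,20] → ·
  covered (10 px):
    · · · · · · · · · · ·
    · · · · · · · · · · ·
    · · · · · · · # · · ·
    · · · · · · · # · · ·
    · · · · · · # · · · ·
    · · · · · # # · · · ·
    · · · · # # # · · · ·
    · · · # # · · · · · ·

Result: [15,36,25]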